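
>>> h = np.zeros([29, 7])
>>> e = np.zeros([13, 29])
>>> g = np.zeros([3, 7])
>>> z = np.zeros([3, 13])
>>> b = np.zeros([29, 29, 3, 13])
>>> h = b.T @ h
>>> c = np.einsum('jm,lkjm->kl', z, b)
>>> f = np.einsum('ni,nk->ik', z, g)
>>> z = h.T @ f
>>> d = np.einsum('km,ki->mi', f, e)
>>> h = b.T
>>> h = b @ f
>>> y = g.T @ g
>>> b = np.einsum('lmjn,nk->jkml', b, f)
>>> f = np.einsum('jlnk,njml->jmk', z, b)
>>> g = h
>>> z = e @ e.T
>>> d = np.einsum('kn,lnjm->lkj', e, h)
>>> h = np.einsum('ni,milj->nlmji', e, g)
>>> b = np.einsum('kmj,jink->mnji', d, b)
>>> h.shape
(13, 3, 29, 7, 29)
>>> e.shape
(13, 29)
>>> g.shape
(29, 29, 3, 7)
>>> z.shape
(13, 13)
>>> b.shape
(13, 29, 3, 7)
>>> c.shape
(29, 29)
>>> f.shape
(7, 29, 7)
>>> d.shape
(29, 13, 3)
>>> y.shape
(7, 7)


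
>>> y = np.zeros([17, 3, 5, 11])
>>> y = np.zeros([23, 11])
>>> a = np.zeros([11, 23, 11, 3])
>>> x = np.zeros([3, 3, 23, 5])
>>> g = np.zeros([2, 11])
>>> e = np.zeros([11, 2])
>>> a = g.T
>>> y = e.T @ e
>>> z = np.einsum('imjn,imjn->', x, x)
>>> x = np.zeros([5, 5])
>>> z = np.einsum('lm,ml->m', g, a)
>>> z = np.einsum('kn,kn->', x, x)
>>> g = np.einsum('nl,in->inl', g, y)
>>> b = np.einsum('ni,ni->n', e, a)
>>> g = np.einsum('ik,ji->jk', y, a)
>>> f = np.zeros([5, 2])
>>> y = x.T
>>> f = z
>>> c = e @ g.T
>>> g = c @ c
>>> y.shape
(5, 5)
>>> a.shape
(11, 2)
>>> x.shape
(5, 5)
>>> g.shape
(11, 11)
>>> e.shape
(11, 2)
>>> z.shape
()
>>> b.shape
(11,)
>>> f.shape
()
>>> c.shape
(11, 11)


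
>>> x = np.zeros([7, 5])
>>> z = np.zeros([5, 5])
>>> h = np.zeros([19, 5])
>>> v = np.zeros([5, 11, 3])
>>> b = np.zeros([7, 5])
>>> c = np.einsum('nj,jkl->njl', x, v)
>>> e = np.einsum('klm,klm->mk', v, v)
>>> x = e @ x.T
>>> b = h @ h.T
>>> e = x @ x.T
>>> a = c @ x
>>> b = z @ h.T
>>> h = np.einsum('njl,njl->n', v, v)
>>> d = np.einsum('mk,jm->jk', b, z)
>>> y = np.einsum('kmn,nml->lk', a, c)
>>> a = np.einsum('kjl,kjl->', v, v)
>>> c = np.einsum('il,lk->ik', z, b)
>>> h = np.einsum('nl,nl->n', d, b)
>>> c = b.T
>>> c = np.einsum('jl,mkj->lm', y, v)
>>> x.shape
(3, 7)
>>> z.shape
(5, 5)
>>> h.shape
(5,)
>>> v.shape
(5, 11, 3)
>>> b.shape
(5, 19)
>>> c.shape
(7, 5)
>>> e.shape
(3, 3)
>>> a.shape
()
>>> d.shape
(5, 19)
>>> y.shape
(3, 7)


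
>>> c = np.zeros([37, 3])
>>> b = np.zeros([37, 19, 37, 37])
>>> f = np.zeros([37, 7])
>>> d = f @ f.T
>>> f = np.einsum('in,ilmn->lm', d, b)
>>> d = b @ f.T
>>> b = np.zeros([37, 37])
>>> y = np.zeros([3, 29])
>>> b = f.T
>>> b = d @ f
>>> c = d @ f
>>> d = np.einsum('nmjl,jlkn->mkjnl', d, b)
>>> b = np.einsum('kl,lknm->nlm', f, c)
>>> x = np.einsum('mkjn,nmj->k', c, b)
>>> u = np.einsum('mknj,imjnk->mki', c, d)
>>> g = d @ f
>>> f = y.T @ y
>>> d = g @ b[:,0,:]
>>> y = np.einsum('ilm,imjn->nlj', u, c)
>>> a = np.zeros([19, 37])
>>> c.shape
(37, 19, 37, 37)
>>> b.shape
(37, 37, 37)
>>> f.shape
(29, 29)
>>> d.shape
(19, 37, 37, 37, 37)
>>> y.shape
(37, 19, 37)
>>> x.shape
(19,)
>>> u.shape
(37, 19, 19)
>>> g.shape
(19, 37, 37, 37, 37)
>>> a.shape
(19, 37)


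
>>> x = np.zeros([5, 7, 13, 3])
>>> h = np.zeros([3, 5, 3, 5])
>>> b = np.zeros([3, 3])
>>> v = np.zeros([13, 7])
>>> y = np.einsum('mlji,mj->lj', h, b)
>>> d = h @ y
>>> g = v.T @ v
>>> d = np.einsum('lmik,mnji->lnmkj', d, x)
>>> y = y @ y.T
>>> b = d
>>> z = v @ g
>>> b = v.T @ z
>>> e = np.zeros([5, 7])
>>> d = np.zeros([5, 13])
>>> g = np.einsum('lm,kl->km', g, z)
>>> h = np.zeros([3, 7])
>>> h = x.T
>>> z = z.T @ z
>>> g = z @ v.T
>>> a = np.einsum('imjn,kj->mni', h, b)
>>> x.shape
(5, 7, 13, 3)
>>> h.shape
(3, 13, 7, 5)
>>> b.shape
(7, 7)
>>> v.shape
(13, 7)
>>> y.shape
(5, 5)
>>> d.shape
(5, 13)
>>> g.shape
(7, 13)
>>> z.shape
(7, 7)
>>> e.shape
(5, 7)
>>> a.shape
(13, 5, 3)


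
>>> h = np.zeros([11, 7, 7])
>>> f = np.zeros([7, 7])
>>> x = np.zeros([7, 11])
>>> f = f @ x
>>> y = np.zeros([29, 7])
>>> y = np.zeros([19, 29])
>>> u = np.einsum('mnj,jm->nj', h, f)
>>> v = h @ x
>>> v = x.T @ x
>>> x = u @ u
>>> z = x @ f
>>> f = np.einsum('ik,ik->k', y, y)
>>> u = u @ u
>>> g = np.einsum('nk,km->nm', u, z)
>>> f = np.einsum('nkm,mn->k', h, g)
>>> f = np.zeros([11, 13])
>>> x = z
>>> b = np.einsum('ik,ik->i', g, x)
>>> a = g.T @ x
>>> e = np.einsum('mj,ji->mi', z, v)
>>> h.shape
(11, 7, 7)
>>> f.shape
(11, 13)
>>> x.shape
(7, 11)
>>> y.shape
(19, 29)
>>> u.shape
(7, 7)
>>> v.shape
(11, 11)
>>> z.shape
(7, 11)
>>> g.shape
(7, 11)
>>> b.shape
(7,)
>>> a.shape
(11, 11)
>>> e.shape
(7, 11)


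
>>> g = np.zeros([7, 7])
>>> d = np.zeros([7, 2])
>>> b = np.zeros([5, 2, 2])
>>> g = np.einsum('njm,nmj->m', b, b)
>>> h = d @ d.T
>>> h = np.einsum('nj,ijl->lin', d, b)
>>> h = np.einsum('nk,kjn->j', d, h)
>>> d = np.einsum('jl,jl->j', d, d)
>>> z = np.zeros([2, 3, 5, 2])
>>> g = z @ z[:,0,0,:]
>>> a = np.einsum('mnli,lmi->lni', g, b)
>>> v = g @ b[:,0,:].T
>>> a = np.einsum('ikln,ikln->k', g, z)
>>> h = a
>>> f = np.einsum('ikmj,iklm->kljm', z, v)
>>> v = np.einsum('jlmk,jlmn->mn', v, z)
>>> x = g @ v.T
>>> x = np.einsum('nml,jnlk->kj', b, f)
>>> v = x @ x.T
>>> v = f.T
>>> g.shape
(2, 3, 5, 2)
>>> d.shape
(7,)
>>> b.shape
(5, 2, 2)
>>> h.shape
(3,)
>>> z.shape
(2, 3, 5, 2)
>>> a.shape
(3,)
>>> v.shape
(5, 2, 5, 3)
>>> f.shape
(3, 5, 2, 5)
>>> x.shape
(5, 3)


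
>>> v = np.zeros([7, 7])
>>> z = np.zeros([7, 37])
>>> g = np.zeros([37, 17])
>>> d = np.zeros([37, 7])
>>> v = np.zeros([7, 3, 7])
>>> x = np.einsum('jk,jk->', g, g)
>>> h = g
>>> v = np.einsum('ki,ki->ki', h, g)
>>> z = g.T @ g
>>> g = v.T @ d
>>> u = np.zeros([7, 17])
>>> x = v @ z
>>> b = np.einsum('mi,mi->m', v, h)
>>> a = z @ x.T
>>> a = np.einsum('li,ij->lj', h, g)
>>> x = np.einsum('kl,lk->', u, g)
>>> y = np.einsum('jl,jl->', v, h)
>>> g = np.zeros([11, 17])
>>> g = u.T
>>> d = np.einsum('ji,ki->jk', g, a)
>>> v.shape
(37, 17)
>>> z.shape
(17, 17)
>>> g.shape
(17, 7)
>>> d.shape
(17, 37)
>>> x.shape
()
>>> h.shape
(37, 17)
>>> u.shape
(7, 17)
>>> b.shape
(37,)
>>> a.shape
(37, 7)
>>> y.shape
()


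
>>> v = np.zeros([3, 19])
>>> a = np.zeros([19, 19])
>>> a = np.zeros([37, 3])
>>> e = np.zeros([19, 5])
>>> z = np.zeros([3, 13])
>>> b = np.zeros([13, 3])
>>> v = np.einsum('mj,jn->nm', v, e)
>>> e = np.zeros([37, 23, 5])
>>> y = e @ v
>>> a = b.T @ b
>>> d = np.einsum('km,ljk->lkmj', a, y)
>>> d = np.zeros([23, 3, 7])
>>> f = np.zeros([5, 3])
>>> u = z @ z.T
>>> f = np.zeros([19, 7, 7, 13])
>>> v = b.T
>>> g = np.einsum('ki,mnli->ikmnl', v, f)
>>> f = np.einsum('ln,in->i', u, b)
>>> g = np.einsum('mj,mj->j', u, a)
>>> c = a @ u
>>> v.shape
(3, 13)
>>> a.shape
(3, 3)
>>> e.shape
(37, 23, 5)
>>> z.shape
(3, 13)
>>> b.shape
(13, 3)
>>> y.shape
(37, 23, 3)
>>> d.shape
(23, 3, 7)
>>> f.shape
(13,)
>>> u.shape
(3, 3)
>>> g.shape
(3,)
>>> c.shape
(3, 3)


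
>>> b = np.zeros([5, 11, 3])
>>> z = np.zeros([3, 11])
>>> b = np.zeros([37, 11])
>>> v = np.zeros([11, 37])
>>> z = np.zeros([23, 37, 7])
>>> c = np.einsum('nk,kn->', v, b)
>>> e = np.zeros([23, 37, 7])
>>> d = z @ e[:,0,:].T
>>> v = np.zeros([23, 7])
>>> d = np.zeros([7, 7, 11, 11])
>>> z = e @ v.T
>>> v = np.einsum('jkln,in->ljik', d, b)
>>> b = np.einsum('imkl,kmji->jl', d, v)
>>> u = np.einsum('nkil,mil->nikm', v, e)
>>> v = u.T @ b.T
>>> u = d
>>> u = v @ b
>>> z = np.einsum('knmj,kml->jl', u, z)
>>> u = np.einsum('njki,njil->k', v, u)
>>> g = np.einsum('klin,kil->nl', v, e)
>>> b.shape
(37, 11)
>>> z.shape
(11, 23)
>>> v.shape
(23, 7, 37, 37)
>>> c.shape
()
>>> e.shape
(23, 37, 7)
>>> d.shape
(7, 7, 11, 11)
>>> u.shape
(37,)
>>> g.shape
(37, 7)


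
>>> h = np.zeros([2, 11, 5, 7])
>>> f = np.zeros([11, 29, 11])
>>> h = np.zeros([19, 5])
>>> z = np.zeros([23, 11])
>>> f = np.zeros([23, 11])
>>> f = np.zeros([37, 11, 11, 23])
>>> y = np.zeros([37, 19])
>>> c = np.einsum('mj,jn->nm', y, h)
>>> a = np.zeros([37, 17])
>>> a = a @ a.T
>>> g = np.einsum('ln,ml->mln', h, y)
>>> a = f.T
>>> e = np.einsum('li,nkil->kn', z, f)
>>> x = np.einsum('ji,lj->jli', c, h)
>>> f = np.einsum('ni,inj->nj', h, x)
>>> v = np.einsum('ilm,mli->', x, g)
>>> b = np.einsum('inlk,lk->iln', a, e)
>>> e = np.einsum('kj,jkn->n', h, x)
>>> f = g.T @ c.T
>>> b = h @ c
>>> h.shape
(19, 5)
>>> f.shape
(5, 19, 5)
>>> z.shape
(23, 11)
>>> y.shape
(37, 19)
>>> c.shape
(5, 37)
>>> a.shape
(23, 11, 11, 37)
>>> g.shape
(37, 19, 5)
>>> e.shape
(37,)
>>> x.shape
(5, 19, 37)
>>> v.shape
()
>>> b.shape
(19, 37)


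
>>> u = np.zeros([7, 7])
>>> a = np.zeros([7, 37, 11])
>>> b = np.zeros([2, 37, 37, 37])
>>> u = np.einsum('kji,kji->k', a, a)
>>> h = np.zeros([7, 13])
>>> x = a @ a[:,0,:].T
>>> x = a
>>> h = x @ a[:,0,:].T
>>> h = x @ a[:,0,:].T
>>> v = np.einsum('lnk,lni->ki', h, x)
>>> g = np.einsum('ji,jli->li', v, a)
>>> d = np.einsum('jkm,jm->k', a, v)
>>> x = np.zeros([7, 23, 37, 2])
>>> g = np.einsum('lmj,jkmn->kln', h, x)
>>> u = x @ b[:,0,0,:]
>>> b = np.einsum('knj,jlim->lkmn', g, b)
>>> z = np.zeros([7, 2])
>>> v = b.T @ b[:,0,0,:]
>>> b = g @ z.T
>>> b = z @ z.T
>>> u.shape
(7, 23, 37, 37)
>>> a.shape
(7, 37, 11)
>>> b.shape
(7, 7)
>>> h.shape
(7, 37, 7)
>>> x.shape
(7, 23, 37, 2)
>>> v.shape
(7, 37, 23, 7)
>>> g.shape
(23, 7, 2)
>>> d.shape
(37,)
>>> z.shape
(7, 2)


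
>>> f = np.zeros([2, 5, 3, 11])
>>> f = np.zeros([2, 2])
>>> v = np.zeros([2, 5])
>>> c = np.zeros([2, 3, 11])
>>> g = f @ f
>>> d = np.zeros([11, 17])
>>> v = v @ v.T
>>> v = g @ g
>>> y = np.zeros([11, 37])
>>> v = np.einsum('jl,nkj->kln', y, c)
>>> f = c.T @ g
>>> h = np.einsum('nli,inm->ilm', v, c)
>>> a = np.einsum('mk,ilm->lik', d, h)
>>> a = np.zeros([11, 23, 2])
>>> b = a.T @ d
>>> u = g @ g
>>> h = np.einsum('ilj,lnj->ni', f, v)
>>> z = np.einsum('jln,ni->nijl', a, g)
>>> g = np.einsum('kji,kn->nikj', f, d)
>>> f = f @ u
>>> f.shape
(11, 3, 2)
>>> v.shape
(3, 37, 2)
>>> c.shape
(2, 3, 11)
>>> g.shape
(17, 2, 11, 3)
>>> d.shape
(11, 17)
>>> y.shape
(11, 37)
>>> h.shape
(37, 11)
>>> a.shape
(11, 23, 2)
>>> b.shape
(2, 23, 17)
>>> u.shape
(2, 2)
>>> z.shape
(2, 2, 11, 23)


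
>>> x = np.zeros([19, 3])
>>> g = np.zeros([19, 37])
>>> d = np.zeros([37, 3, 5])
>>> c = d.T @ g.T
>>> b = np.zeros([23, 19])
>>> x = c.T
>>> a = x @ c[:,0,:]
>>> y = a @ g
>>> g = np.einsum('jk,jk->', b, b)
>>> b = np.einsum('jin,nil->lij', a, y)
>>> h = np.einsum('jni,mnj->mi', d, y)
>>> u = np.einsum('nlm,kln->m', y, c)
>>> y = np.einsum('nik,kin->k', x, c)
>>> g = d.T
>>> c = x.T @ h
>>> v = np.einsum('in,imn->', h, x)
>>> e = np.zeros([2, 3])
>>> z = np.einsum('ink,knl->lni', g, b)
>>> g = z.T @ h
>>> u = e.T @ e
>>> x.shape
(19, 3, 5)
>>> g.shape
(5, 3, 5)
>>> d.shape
(37, 3, 5)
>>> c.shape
(5, 3, 5)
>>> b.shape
(37, 3, 19)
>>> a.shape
(19, 3, 19)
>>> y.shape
(5,)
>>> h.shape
(19, 5)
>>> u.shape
(3, 3)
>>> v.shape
()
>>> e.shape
(2, 3)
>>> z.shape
(19, 3, 5)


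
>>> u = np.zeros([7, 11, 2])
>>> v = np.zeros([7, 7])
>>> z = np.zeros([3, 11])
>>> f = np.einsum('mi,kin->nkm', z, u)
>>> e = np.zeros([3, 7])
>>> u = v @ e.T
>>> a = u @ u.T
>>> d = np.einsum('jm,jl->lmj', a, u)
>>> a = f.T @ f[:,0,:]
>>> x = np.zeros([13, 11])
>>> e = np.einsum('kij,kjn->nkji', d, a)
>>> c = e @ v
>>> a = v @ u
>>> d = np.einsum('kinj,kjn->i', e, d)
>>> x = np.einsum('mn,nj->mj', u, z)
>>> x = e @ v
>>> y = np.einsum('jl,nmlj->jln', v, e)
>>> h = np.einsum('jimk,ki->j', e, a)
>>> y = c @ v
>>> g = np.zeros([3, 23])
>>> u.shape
(7, 3)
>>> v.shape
(7, 7)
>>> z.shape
(3, 11)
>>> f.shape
(2, 7, 3)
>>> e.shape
(3, 3, 7, 7)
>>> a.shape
(7, 3)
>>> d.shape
(3,)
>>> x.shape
(3, 3, 7, 7)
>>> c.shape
(3, 3, 7, 7)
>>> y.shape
(3, 3, 7, 7)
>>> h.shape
(3,)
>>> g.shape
(3, 23)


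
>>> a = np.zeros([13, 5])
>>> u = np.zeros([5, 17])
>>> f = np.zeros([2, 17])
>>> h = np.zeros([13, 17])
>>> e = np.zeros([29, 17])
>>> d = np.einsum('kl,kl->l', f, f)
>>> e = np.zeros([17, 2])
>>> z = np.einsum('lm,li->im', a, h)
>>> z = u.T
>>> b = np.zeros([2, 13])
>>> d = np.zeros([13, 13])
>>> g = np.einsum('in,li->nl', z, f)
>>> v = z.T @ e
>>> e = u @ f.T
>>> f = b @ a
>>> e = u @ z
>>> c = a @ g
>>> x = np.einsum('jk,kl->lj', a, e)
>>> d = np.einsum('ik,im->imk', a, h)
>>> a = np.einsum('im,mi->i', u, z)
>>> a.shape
(5,)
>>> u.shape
(5, 17)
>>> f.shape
(2, 5)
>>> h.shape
(13, 17)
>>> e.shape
(5, 5)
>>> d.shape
(13, 17, 5)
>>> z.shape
(17, 5)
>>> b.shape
(2, 13)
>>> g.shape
(5, 2)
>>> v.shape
(5, 2)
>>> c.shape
(13, 2)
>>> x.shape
(5, 13)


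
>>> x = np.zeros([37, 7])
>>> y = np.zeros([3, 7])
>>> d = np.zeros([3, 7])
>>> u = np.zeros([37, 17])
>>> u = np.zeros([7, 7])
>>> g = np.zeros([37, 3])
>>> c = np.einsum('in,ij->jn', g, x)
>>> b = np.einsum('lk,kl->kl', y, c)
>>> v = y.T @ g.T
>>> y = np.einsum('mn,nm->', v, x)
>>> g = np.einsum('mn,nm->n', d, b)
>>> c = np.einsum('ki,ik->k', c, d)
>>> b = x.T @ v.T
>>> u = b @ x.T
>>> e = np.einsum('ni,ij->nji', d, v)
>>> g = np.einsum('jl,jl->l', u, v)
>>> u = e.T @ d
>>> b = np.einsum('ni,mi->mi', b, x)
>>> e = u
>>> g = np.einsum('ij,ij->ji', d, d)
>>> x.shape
(37, 7)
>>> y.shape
()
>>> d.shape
(3, 7)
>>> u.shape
(7, 37, 7)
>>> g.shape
(7, 3)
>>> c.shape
(7,)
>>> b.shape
(37, 7)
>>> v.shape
(7, 37)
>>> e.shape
(7, 37, 7)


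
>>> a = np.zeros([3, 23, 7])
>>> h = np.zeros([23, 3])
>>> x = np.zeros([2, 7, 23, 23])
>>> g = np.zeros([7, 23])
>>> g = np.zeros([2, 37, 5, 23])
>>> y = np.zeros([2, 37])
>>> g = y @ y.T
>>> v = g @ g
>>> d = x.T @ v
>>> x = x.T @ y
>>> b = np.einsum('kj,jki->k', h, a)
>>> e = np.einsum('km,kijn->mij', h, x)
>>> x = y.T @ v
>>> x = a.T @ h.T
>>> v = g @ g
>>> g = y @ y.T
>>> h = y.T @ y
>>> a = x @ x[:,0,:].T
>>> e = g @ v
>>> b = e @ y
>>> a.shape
(7, 23, 7)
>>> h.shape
(37, 37)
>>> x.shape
(7, 23, 23)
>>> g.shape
(2, 2)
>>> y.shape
(2, 37)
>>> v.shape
(2, 2)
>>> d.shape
(23, 23, 7, 2)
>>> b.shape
(2, 37)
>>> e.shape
(2, 2)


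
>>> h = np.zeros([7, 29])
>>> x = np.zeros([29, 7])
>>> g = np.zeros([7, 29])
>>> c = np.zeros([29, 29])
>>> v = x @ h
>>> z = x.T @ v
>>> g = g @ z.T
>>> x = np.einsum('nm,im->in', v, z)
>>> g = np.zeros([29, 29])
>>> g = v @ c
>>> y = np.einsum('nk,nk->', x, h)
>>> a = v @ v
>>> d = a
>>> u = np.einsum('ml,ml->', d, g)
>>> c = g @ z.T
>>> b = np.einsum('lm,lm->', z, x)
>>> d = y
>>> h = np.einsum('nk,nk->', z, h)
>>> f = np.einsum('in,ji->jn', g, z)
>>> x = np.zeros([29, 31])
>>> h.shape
()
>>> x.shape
(29, 31)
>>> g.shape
(29, 29)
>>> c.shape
(29, 7)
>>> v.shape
(29, 29)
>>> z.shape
(7, 29)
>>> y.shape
()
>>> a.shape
(29, 29)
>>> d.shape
()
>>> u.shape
()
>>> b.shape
()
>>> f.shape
(7, 29)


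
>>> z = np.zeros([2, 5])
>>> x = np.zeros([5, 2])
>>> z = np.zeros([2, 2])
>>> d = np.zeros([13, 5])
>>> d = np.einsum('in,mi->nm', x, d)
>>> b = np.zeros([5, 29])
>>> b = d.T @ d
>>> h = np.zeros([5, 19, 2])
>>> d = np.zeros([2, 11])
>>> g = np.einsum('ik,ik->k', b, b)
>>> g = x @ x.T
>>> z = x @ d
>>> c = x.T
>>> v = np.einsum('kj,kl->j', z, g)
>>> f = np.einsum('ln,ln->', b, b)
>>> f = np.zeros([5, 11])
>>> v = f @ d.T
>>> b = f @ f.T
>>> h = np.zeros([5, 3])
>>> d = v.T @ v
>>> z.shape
(5, 11)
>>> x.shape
(5, 2)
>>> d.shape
(2, 2)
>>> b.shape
(5, 5)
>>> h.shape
(5, 3)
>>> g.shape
(5, 5)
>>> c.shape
(2, 5)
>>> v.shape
(5, 2)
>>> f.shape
(5, 11)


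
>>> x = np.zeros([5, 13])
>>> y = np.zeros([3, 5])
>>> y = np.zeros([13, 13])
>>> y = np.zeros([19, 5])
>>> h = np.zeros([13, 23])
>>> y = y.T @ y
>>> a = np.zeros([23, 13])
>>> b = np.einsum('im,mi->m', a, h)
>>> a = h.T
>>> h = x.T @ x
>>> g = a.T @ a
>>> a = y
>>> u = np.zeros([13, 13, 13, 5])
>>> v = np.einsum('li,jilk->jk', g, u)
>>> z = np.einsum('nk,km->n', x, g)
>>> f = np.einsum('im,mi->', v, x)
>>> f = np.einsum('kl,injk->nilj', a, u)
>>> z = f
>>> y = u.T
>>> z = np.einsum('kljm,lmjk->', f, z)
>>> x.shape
(5, 13)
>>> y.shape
(5, 13, 13, 13)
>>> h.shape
(13, 13)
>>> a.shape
(5, 5)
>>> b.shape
(13,)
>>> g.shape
(13, 13)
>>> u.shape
(13, 13, 13, 5)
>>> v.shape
(13, 5)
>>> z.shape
()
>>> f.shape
(13, 13, 5, 13)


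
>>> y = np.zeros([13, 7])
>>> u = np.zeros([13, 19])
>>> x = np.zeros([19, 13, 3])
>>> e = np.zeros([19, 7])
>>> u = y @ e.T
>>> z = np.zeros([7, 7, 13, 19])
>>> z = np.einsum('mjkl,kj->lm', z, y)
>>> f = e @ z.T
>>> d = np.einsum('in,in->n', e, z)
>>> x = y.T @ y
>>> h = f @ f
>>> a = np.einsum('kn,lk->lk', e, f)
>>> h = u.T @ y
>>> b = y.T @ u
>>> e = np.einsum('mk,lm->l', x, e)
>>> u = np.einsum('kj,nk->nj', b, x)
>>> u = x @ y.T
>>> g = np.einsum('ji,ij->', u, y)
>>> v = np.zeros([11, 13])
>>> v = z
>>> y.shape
(13, 7)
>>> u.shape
(7, 13)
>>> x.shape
(7, 7)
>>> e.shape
(19,)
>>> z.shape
(19, 7)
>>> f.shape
(19, 19)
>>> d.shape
(7,)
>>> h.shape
(19, 7)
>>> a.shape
(19, 19)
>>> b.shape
(7, 19)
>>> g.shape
()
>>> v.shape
(19, 7)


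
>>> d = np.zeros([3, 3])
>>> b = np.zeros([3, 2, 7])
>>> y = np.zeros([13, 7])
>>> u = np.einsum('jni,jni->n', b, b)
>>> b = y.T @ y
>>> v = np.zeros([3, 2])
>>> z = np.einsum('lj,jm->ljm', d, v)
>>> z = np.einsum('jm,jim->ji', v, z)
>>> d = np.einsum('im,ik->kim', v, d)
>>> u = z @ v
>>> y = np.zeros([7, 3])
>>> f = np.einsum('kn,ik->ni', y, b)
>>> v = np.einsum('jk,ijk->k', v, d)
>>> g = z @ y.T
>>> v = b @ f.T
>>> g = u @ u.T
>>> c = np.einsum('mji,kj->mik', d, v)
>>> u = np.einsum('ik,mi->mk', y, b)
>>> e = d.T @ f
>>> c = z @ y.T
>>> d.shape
(3, 3, 2)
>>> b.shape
(7, 7)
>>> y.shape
(7, 3)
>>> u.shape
(7, 3)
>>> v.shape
(7, 3)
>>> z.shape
(3, 3)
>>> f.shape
(3, 7)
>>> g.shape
(3, 3)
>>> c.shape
(3, 7)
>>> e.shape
(2, 3, 7)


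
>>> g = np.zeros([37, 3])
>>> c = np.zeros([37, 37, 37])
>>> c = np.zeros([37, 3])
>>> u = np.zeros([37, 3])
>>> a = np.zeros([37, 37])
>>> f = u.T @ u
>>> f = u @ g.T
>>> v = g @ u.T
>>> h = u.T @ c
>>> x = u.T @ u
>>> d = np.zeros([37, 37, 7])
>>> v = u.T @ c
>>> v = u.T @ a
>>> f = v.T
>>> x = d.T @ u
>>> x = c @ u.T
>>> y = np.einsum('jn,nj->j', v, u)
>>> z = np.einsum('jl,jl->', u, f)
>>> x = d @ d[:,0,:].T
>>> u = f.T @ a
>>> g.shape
(37, 3)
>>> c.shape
(37, 3)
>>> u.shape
(3, 37)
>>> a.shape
(37, 37)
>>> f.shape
(37, 3)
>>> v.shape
(3, 37)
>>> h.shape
(3, 3)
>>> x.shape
(37, 37, 37)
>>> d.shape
(37, 37, 7)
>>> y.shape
(3,)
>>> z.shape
()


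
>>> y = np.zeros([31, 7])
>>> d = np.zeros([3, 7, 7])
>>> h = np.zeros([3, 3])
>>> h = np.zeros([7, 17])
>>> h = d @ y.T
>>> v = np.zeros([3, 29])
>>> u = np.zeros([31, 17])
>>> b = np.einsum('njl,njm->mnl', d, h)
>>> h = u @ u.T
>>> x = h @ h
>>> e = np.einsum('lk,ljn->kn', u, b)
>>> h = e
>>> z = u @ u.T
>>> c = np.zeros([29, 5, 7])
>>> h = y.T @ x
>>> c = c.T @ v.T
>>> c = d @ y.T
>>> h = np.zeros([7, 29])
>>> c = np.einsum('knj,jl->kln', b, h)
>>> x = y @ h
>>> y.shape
(31, 7)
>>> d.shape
(3, 7, 7)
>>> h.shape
(7, 29)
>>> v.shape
(3, 29)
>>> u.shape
(31, 17)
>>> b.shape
(31, 3, 7)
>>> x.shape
(31, 29)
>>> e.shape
(17, 7)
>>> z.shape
(31, 31)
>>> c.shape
(31, 29, 3)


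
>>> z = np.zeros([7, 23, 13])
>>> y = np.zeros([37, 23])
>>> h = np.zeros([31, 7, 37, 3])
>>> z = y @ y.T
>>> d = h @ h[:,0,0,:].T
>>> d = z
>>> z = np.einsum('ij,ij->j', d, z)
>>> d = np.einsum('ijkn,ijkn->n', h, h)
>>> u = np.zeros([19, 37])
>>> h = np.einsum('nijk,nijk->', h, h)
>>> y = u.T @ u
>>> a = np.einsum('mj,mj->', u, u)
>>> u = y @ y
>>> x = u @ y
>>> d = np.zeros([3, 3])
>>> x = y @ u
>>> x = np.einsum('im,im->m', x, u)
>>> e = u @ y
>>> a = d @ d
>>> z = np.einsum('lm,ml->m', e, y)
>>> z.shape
(37,)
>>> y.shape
(37, 37)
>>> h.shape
()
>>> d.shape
(3, 3)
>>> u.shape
(37, 37)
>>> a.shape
(3, 3)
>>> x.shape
(37,)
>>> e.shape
(37, 37)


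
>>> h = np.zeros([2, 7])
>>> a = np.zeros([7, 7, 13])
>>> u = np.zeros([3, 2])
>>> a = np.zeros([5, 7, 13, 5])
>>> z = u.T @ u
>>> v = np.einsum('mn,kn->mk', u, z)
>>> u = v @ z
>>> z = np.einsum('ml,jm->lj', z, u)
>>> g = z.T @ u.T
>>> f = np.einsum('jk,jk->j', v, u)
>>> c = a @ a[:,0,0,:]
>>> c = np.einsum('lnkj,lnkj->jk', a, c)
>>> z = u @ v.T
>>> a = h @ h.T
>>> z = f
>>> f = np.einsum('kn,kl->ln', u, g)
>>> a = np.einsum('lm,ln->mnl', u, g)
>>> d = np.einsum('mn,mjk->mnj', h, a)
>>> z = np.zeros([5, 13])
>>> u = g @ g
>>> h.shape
(2, 7)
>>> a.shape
(2, 3, 3)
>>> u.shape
(3, 3)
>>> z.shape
(5, 13)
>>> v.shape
(3, 2)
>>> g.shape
(3, 3)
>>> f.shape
(3, 2)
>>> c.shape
(5, 13)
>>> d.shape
(2, 7, 3)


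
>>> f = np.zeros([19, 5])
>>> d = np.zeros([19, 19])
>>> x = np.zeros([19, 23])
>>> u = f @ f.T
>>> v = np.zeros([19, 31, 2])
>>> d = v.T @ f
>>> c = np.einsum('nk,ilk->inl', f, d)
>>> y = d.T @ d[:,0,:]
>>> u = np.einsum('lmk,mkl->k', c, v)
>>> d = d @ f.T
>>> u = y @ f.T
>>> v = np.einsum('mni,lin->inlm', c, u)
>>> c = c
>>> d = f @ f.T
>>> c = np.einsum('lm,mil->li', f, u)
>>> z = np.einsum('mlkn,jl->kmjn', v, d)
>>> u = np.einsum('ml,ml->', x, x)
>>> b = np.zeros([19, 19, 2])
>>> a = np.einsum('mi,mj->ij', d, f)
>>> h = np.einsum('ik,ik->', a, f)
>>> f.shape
(19, 5)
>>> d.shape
(19, 19)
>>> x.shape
(19, 23)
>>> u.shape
()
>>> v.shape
(31, 19, 5, 2)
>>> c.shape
(19, 31)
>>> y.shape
(5, 31, 5)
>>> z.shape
(5, 31, 19, 2)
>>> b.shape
(19, 19, 2)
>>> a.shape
(19, 5)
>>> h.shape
()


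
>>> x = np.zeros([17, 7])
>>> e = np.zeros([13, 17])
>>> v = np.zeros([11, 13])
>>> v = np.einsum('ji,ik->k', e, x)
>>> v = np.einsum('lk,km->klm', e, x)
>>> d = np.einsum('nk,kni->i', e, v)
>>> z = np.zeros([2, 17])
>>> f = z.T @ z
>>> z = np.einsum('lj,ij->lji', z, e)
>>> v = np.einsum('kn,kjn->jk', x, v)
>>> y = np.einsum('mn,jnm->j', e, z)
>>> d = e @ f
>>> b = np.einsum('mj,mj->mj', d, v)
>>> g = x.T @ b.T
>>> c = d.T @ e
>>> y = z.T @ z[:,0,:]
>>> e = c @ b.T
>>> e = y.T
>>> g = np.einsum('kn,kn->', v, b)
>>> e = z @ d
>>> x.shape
(17, 7)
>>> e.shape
(2, 17, 17)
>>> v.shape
(13, 17)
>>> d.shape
(13, 17)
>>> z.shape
(2, 17, 13)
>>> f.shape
(17, 17)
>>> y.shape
(13, 17, 13)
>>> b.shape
(13, 17)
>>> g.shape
()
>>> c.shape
(17, 17)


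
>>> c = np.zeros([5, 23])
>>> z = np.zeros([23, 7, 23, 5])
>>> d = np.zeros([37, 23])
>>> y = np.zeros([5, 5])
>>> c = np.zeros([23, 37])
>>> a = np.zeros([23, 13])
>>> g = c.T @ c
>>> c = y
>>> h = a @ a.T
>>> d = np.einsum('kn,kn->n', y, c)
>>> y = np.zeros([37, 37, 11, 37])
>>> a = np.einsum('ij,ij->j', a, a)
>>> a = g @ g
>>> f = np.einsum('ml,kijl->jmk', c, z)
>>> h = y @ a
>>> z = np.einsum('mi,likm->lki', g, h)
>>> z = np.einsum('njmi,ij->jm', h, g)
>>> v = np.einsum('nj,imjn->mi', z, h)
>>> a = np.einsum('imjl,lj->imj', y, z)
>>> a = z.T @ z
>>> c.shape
(5, 5)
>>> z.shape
(37, 11)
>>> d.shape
(5,)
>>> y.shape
(37, 37, 11, 37)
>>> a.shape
(11, 11)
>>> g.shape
(37, 37)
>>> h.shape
(37, 37, 11, 37)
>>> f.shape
(23, 5, 23)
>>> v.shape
(37, 37)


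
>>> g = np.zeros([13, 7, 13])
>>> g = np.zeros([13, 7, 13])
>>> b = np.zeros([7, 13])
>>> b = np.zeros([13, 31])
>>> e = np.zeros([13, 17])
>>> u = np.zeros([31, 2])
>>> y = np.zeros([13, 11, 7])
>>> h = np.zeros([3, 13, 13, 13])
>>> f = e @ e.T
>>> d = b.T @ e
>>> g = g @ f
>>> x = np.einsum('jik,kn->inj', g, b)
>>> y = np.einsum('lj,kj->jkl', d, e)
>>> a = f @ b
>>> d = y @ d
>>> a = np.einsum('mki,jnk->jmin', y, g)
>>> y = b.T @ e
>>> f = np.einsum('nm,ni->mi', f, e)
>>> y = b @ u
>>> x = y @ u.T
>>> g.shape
(13, 7, 13)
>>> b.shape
(13, 31)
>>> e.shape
(13, 17)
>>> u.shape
(31, 2)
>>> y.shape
(13, 2)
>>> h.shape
(3, 13, 13, 13)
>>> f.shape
(13, 17)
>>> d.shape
(17, 13, 17)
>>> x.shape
(13, 31)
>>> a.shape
(13, 17, 31, 7)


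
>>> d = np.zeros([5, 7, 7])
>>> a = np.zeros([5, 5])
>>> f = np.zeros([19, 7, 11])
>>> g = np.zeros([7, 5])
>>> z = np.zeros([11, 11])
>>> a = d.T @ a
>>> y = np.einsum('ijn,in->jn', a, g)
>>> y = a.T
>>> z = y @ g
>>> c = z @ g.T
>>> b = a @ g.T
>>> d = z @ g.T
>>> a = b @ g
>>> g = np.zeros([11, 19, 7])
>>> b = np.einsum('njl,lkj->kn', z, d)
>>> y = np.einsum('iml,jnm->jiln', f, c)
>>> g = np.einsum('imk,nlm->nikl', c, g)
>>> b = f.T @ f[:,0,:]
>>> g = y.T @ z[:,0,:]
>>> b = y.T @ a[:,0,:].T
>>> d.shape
(5, 7, 7)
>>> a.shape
(7, 7, 5)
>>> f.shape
(19, 7, 11)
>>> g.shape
(7, 11, 19, 5)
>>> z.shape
(5, 7, 5)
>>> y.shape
(5, 19, 11, 7)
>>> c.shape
(5, 7, 7)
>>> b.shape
(7, 11, 19, 7)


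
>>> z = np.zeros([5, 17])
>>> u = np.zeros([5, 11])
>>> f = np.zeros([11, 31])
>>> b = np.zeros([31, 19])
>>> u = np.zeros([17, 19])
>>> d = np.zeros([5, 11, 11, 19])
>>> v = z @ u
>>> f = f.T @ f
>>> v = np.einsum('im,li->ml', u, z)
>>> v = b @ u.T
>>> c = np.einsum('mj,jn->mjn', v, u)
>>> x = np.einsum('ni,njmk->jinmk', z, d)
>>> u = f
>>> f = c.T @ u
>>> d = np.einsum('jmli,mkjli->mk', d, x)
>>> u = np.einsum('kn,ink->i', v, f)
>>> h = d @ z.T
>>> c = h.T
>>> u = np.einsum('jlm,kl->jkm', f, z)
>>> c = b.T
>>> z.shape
(5, 17)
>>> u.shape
(19, 5, 31)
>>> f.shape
(19, 17, 31)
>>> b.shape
(31, 19)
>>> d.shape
(11, 17)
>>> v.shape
(31, 17)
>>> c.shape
(19, 31)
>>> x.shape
(11, 17, 5, 11, 19)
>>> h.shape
(11, 5)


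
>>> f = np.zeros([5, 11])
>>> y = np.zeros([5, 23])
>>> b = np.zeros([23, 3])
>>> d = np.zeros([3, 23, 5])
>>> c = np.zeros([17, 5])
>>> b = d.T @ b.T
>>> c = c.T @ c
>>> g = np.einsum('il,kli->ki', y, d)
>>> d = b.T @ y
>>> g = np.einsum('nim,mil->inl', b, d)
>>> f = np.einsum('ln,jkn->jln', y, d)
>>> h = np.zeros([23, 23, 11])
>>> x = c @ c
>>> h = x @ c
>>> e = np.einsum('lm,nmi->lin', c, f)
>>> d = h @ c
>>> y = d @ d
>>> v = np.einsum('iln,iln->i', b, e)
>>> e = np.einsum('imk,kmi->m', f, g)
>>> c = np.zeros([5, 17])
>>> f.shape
(23, 5, 23)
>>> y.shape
(5, 5)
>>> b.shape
(5, 23, 23)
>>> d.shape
(5, 5)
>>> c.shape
(5, 17)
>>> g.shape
(23, 5, 23)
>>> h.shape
(5, 5)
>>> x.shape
(5, 5)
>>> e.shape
(5,)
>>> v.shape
(5,)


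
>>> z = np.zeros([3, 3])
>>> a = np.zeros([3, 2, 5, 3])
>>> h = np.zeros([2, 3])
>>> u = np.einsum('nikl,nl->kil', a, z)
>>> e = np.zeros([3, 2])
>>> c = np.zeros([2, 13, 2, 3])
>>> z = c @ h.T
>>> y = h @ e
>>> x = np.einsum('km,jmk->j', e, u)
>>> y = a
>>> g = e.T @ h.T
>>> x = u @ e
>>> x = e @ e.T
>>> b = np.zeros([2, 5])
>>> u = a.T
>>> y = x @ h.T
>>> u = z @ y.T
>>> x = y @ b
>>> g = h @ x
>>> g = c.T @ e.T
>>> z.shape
(2, 13, 2, 2)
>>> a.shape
(3, 2, 5, 3)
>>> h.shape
(2, 3)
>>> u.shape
(2, 13, 2, 3)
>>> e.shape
(3, 2)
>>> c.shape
(2, 13, 2, 3)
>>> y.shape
(3, 2)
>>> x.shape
(3, 5)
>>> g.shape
(3, 2, 13, 3)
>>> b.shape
(2, 5)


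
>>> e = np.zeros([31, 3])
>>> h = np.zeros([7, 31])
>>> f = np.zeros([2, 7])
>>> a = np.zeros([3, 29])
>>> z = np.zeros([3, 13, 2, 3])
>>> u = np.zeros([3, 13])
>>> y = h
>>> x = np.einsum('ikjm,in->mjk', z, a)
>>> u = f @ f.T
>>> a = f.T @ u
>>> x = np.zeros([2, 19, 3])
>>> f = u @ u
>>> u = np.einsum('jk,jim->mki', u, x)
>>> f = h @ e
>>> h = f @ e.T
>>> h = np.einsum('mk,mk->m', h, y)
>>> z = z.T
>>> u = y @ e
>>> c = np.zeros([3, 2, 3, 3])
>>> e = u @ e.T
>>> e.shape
(7, 31)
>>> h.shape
(7,)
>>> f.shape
(7, 3)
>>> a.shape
(7, 2)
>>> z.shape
(3, 2, 13, 3)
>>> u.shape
(7, 3)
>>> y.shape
(7, 31)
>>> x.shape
(2, 19, 3)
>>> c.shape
(3, 2, 3, 3)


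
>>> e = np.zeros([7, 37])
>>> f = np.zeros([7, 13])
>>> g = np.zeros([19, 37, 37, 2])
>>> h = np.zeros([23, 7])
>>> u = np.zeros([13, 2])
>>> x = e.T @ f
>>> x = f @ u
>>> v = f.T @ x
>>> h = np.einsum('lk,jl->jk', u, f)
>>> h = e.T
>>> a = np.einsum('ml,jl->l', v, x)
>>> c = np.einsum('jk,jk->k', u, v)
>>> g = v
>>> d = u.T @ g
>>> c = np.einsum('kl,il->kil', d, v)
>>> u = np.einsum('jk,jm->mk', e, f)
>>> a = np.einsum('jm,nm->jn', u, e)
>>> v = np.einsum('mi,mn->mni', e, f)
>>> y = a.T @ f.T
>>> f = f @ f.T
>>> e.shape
(7, 37)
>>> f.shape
(7, 7)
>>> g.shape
(13, 2)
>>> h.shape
(37, 7)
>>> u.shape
(13, 37)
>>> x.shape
(7, 2)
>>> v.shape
(7, 13, 37)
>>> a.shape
(13, 7)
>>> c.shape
(2, 13, 2)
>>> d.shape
(2, 2)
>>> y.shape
(7, 7)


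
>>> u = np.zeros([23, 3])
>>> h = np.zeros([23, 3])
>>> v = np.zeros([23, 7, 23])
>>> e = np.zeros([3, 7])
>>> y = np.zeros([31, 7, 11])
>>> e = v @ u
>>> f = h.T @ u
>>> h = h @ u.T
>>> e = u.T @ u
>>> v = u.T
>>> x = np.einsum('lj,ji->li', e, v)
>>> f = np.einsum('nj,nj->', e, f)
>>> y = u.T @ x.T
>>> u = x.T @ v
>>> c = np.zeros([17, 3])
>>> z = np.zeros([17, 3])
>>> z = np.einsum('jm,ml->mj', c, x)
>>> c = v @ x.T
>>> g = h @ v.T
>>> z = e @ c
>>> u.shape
(23, 23)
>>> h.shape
(23, 23)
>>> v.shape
(3, 23)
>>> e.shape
(3, 3)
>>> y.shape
(3, 3)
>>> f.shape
()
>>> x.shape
(3, 23)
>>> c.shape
(3, 3)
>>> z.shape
(3, 3)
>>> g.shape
(23, 3)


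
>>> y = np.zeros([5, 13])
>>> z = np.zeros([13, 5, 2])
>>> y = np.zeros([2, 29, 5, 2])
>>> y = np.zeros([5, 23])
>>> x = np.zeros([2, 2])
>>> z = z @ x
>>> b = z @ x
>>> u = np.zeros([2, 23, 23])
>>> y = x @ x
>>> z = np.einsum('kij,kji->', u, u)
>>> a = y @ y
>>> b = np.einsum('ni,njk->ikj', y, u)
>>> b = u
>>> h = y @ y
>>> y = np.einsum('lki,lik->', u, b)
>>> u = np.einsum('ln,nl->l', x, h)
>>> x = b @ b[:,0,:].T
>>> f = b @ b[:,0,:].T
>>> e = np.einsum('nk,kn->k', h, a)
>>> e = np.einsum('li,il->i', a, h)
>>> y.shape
()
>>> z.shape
()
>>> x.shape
(2, 23, 2)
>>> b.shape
(2, 23, 23)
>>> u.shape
(2,)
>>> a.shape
(2, 2)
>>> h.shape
(2, 2)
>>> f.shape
(2, 23, 2)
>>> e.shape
(2,)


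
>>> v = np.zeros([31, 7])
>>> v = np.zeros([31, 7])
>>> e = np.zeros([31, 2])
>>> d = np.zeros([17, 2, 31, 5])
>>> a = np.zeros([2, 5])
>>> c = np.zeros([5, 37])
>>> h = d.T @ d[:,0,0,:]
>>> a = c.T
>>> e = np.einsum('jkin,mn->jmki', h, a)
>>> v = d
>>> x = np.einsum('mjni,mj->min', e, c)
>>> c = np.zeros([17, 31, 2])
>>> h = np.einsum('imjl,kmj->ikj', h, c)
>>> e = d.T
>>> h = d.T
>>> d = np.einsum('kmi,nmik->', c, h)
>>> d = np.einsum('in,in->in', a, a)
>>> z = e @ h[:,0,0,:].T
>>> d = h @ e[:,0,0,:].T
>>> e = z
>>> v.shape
(17, 2, 31, 5)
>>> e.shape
(5, 31, 2, 5)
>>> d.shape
(5, 31, 2, 5)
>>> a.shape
(37, 5)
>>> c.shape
(17, 31, 2)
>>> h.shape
(5, 31, 2, 17)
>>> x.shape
(5, 2, 31)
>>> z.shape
(5, 31, 2, 5)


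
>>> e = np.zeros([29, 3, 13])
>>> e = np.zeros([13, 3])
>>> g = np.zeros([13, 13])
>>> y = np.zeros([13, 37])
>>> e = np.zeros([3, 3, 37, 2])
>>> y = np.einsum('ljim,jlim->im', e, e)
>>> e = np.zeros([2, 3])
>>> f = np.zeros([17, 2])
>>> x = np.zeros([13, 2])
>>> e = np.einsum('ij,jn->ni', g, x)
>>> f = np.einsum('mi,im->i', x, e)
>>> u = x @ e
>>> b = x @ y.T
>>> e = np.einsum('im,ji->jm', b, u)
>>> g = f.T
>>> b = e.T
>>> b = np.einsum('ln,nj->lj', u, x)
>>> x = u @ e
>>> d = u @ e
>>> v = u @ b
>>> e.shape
(13, 37)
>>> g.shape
(2,)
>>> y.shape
(37, 2)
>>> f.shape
(2,)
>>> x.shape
(13, 37)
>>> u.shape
(13, 13)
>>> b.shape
(13, 2)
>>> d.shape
(13, 37)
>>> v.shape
(13, 2)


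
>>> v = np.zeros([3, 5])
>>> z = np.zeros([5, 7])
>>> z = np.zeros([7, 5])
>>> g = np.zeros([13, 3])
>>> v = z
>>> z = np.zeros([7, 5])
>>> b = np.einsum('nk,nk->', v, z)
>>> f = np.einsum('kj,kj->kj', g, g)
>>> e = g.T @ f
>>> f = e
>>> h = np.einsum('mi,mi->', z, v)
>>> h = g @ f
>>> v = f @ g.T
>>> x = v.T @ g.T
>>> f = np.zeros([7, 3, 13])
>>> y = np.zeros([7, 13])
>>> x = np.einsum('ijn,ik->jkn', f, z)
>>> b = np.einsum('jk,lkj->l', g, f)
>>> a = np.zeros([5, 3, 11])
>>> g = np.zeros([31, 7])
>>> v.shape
(3, 13)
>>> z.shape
(7, 5)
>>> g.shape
(31, 7)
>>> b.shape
(7,)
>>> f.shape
(7, 3, 13)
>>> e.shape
(3, 3)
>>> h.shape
(13, 3)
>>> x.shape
(3, 5, 13)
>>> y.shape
(7, 13)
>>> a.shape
(5, 3, 11)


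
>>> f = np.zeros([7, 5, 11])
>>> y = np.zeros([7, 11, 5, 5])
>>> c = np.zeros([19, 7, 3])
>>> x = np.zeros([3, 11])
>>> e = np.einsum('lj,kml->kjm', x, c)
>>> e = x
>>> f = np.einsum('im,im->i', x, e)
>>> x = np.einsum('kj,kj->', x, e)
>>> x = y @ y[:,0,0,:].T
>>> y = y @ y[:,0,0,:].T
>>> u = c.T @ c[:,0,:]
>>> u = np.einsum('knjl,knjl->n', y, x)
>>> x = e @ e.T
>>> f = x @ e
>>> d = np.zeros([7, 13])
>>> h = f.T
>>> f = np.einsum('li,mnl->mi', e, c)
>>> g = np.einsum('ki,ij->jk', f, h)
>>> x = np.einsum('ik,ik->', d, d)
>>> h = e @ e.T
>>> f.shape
(19, 11)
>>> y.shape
(7, 11, 5, 7)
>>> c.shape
(19, 7, 3)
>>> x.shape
()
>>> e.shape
(3, 11)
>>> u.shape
(11,)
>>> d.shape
(7, 13)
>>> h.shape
(3, 3)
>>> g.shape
(3, 19)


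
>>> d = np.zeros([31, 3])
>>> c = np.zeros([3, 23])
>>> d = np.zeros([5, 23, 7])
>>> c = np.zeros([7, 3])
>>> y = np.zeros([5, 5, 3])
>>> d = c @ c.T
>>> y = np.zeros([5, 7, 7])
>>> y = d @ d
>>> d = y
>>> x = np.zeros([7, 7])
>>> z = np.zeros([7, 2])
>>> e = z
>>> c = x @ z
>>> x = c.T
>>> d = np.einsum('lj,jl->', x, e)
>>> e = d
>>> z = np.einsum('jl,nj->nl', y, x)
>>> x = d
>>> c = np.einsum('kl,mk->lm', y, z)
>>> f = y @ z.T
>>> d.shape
()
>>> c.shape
(7, 2)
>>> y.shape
(7, 7)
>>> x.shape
()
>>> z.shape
(2, 7)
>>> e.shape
()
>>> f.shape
(7, 2)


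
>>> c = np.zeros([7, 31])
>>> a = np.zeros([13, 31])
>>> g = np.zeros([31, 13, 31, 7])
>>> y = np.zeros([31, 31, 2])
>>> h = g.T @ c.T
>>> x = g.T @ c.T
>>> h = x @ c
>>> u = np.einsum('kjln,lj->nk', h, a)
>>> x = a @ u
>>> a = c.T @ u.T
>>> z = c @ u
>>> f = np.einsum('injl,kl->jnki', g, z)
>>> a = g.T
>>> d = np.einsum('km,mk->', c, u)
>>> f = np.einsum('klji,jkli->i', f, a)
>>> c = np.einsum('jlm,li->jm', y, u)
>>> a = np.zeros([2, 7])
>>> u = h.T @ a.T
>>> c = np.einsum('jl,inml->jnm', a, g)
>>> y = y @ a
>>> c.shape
(2, 13, 31)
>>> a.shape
(2, 7)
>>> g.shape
(31, 13, 31, 7)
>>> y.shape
(31, 31, 7)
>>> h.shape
(7, 31, 13, 31)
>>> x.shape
(13, 7)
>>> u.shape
(31, 13, 31, 2)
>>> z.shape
(7, 7)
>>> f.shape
(31,)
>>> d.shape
()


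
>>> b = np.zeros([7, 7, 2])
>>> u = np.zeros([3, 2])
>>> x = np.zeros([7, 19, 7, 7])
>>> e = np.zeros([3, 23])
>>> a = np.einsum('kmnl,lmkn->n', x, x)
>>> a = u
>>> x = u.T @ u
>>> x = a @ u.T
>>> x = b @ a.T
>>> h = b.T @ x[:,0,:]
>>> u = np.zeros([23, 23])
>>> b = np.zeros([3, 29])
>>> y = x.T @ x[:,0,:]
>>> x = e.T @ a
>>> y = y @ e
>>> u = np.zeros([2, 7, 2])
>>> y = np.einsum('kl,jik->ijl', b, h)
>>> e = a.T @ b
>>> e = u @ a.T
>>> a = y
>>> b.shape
(3, 29)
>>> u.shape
(2, 7, 2)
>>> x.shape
(23, 2)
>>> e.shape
(2, 7, 3)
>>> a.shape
(7, 2, 29)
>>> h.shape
(2, 7, 3)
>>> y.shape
(7, 2, 29)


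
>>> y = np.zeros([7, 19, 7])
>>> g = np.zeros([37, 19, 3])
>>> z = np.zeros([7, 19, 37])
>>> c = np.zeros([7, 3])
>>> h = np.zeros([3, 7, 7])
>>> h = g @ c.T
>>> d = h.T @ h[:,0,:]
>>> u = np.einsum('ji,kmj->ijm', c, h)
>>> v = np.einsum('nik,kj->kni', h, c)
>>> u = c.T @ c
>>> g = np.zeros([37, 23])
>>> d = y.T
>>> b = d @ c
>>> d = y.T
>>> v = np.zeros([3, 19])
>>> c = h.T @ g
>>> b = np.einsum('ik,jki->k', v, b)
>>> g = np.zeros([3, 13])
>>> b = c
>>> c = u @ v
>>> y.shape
(7, 19, 7)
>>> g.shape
(3, 13)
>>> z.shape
(7, 19, 37)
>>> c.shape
(3, 19)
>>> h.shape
(37, 19, 7)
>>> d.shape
(7, 19, 7)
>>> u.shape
(3, 3)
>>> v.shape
(3, 19)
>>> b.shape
(7, 19, 23)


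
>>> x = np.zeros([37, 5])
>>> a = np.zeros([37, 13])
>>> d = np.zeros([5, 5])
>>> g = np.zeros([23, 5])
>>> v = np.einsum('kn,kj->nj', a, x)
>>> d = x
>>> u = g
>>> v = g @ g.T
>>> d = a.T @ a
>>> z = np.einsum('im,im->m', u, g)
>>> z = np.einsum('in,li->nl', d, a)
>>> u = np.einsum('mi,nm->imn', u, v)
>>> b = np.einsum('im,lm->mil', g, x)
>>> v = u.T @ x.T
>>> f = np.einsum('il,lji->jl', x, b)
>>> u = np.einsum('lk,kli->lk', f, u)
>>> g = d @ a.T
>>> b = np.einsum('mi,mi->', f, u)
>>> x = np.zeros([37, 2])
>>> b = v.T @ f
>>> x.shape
(37, 2)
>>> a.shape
(37, 13)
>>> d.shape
(13, 13)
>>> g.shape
(13, 37)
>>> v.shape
(23, 23, 37)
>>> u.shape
(23, 5)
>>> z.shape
(13, 37)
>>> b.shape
(37, 23, 5)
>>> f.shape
(23, 5)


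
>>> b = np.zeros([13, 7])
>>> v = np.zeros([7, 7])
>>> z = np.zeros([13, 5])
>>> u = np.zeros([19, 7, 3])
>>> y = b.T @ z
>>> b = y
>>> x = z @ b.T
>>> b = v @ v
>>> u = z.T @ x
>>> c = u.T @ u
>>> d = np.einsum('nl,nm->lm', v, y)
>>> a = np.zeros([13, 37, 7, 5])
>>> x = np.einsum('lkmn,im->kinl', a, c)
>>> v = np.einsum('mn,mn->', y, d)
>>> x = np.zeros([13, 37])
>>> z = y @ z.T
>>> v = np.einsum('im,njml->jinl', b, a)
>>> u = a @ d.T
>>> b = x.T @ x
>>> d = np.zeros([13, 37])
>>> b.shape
(37, 37)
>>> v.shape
(37, 7, 13, 5)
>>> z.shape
(7, 13)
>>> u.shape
(13, 37, 7, 7)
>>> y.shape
(7, 5)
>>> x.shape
(13, 37)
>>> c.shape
(7, 7)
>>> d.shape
(13, 37)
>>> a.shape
(13, 37, 7, 5)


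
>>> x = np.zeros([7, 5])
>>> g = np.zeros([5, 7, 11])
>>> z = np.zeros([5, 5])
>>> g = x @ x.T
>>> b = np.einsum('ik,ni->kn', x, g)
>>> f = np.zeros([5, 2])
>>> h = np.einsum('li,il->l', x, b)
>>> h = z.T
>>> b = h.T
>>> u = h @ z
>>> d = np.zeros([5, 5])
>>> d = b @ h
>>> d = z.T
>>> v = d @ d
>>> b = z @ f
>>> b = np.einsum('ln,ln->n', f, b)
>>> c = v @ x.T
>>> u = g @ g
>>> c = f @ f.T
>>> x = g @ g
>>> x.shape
(7, 7)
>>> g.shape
(7, 7)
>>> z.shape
(5, 5)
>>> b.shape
(2,)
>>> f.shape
(5, 2)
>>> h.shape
(5, 5)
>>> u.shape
(7, 7)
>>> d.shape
(5, 5)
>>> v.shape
(5, 5)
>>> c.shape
(5, 5)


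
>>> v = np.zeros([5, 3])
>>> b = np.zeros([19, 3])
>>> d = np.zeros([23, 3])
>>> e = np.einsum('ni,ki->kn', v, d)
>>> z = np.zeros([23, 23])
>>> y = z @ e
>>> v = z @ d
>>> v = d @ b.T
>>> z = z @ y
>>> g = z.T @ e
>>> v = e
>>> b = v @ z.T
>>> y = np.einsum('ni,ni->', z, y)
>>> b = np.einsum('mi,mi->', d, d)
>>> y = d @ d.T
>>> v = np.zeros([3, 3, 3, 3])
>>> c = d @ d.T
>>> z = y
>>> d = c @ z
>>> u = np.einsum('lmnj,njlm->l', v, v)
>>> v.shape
(3, 3, 3, 3)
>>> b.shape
()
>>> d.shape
(23, 23)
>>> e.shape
(23, 5)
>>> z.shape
(23, 23)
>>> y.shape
(23, 23)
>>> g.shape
(5, 5)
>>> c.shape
(23, 23)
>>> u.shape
(3,)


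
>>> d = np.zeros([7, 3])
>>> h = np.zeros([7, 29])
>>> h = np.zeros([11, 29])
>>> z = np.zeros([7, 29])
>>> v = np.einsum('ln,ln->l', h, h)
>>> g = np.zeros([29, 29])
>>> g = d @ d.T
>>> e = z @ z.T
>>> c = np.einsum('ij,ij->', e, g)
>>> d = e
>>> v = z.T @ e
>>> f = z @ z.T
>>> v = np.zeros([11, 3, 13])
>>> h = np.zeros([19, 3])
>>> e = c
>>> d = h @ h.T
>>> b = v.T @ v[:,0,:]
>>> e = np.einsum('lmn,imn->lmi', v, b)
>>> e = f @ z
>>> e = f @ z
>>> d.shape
(19, 19)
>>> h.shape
(19, 3)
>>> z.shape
(7, 29)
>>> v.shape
(11, 3, 13)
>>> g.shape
(7, 7)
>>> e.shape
(7, 29)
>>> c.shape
()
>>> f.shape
(7, 7)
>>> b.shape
(13, 3, 13)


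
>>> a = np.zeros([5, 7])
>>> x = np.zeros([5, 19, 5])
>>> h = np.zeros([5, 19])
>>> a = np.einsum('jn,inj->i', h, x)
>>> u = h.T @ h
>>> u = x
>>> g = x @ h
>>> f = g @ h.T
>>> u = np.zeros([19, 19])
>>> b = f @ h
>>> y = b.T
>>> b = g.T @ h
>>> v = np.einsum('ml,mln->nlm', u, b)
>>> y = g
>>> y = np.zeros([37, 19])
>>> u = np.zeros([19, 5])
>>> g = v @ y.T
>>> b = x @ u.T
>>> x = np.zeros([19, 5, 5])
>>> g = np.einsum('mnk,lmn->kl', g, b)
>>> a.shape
(5,)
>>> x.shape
(19, 5, 5)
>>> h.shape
(5, 19)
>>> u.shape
(19, 5)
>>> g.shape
(37, 5)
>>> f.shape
(5, 19, 5)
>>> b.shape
(5, 19, 19)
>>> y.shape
(37, 19)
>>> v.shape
(19, 19, 19)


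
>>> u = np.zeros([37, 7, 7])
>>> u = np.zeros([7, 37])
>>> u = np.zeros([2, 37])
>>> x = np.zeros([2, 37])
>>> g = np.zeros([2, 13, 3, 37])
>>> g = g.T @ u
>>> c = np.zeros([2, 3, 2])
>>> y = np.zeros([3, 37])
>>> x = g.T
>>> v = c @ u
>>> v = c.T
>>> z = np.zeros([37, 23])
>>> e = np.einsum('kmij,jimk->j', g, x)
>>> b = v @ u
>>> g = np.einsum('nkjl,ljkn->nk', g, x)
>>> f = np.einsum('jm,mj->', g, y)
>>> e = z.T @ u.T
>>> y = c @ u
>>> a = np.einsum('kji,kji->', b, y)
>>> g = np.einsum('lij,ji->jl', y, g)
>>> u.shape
(2, 37)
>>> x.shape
(37, 13, 3, 37)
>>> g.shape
(37, 2)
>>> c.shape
(2, 3, 2)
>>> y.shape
(2, 3, 37)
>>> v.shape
(2, 3, 2)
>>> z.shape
(37, 23)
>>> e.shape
(23, 2)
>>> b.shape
(2, 3, 37)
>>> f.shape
()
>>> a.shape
()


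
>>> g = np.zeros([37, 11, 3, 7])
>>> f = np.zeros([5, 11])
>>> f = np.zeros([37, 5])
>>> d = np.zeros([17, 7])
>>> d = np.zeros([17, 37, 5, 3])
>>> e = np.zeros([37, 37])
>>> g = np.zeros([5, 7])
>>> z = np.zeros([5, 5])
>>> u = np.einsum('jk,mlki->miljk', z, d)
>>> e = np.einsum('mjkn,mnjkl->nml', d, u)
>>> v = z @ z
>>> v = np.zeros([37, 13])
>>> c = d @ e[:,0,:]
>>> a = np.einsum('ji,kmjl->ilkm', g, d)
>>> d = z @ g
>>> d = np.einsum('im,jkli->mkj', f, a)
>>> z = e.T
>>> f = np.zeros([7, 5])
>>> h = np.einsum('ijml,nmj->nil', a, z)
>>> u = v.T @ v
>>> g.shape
(5, 7)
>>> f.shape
(7, 5)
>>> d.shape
(5, 3, 7)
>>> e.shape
(3, 17, 5)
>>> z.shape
(5, 17, 3)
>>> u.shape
(13, 13)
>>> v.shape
(37, 13)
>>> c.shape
(17, 37, 5, 5)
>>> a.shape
(7, 3, 17, 37)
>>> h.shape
(5, 7, 37)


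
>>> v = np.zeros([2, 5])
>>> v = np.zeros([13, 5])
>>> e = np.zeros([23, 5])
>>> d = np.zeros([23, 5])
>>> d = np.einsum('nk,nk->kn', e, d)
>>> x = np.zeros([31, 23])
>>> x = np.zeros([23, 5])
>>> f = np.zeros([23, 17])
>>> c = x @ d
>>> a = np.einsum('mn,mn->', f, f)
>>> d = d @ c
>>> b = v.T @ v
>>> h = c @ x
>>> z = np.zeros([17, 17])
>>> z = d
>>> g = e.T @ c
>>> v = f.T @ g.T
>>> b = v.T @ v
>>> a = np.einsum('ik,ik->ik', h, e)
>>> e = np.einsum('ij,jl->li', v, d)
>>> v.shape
(17, 5)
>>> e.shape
(23, 17)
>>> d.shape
(5, 23)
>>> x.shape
(23, 5)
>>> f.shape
(23, 17)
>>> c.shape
(23, 23)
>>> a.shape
(23, 5)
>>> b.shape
(5, 5)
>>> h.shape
(23, 5)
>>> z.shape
(5, 23)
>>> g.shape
(5, 23)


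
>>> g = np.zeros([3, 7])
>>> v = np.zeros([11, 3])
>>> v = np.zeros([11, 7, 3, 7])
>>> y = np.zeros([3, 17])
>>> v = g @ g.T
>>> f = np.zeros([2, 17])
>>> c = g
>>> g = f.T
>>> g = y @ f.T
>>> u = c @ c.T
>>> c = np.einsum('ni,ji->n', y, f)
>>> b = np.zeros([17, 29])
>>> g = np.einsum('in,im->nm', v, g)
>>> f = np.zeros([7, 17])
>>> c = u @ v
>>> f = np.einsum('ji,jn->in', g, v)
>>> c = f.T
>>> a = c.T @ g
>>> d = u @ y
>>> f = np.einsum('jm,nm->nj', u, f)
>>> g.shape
(3, 2)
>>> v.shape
(3, 3)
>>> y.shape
(3, 17)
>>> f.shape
(2, 3)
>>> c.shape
(3, 2)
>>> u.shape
(3, 3)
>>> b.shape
(17, 29)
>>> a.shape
(2, 2)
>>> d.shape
(3, 17)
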